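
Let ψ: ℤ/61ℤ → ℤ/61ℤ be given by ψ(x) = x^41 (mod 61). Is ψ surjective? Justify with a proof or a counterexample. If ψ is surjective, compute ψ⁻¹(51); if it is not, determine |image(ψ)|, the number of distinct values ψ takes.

18

Since 61 is prime, the nonzero elements of ℤ/61ℤ form a cyclic group of order 60.
As gcd(41, 60) = 1, raising to the 41st power is a bijection on this group: if s^41 ≡ t^41 then (st^{−1})^41 = 1, and the only element of order dividing gcd(41, 60) = 1 is 1, so s = t.
With ψ(0) = 0 this makes ψ injective on all of ℤ/61ℤ, hence bijective (finite equal-size domain and codomain). In particular ψ is surjective.
Since ψ is surjective, we find the preimage of 51. The inverse of x ↦ x^41 on (ℤ/61ℤ)^× is x ↦ x^41, because 41·41 = 1681 = 28·60 + 1 ≡ 1 (mod 60) and x^{60} = 1 for x ≠ 0 (Fermat). So ψ⁻¹(51) = 51^41 mod 61.
Repeated squaring mod 61: 51^1 ≡ 51, 51^2 ≡ 51² = 2601 ≡ 39, 51^4 ≡ 39² = 1521 ≡ 57, 51^8 ≡ 57² = 3249 ≡ 16, 51^16 ≡ 16² = 256 ≡ 12, 51^32 ≡ 12² = 144 ≡ 22. Since 41 = 32 + 8 + 1, 51^41 ≡ 22·16·51: 22·16 = 352 ≡ 47, then 47·51 = 2397 ≡ 18. So 51^41 ≡ 18 (mod 61).
Hence ψ⁻¹(51) = 18.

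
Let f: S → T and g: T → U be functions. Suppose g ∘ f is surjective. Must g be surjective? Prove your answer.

Let c ∈ U. Since g ∘ f is surjective, some a ∈ S has g(f(a)) = c. Then b = f(a) ∈ T satisfies g(b) = c. So g is surjective.

surjective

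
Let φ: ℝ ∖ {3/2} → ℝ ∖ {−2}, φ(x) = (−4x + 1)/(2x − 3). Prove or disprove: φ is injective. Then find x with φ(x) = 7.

Suppose φ(x_1) = φ(x_2). Cross-multiplying: (−4x_1 + 1)(2x_2 − 3) = (−4x_2 + 1)(2x_1 − 3).
Expanding both sides and cancelling the symmetric terms leaves 10·(x_1 − x_2) = 0. Since 10 ≠ 0, x_1 = x_2. So φ is injective.
Solving φ(x) = 7: cross-multiplying gives −4x + 1 = 7(2x − 3), which rearranges to −18x = −22, so x = 11/9.

11/9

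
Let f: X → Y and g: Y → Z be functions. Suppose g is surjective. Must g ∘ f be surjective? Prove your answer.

No. Take X = {1}, Y = Z = {1, 2, 3}, f(1) = 1, and g = identity (surjective).
Then (g ∘ f)(1) = 1, and 3 ∈ Z has no preimage under g ∘ f, so g ∘ f is not surjective.

not surjective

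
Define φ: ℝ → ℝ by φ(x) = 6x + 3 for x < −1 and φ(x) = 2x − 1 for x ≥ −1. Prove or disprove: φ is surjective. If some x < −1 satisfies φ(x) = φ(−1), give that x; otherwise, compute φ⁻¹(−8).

Both pieces are strictly increasing (slopes 6 and 2), so each is injective on its own interval.
The left piece maps (−∞, −1) onto (−∞, −3); the right piece maps [−1, ∞) onto [−3, ∞).
These images together cover ℝ, so φ is surjective.
Because the two images are disjoint, no x < −1 has φ(x) = φ(−1), so we compute φ⁻¹(−8): −8 lies in (−∞, −3), so solve 6x + 3 = −8: x = (−8 − 3)/6 = −11/6.

-11/6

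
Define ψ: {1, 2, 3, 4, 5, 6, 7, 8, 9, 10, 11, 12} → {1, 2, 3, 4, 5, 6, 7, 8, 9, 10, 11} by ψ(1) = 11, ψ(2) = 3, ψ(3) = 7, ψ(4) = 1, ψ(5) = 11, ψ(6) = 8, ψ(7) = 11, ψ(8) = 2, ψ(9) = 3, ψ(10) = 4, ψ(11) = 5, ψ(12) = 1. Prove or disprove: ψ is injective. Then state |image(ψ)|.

8

ψ(1) = 11 = ψ(5) with 1 ≠ 5, so ψ is not injective.
The image of ψ is {1, 2, 3, 4, 5, 7, 8, 11}, which has 8 elements.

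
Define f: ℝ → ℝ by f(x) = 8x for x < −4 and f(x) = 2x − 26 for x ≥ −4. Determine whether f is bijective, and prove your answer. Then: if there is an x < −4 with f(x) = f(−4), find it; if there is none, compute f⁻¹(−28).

-17/4

Both pieces are strictly increasing (slopes 8 and 2), so each is injective on its own interval.
The left piece maps (−∞, −4) onto (−∞, −32); the right piece maps [−4, ∞) onto [−34, ∞).
These images overlap. In particular f(−4) = −34 (right piece), and solving 8x = −34 on the left piece gives x = −17/4 < −4.
So f(−17/4) = f(−4) with −17/4 ≠ −4, and f is not injective, hence not bijective. This x = −17/4 is the requested value below −4.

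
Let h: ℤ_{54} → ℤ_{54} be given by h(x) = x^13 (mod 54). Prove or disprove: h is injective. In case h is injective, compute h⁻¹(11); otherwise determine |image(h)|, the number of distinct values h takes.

h(0) = 0^13 = 0.
h(6): Repeated squaring mod 54: 6^1 ≡ 6, 6^2 ≡ 6² = 36, 6^4 ≡ 36² = 1296 ≡ 0, 6^8 ≡ 0² = 0. Since 13 = 8 + 4 + 1, 6^13 ≡ 0·0·6: 0·0 = 0, then 0·6 = 0. So 6^13 ≡ 0 (mod 54).
So h(0) = h(6) = 0 while 0 ≠ 6, hence h is not injective.
Since h is not injective, we determine |image(h)|. Computing x^13 mod 54 for each x (by repeated squaring, reducing mod 54 at every step), the values h(0), h(1), …, h(53) are: 0, 1, 38, 27, 40, 23, 0, 25, 8, 27, 10, 47, 0, 49, 32, 27, 34, 17, 0, 19, 2, 27, 4, 41, 0, 43, 26, 27, 28, 11, 0, 13, 50, 27, 52, 35, 0, 37, 20, 27, 22, 5, 0, 7, 44, 27, 46, 29, 0, 31, 14, 27, 16, 53.
The distinct values are {0, 1, 2, 4, 5, 7, 8, 10, 11, 13, 14, 16, 17, 19, 20, 22, 23, 25, 26, 27, 28, 29, 31, 32, 34, 35, 37, 38, 40, 41, 43, 44, 46, 47, 49, 50, 52, 53}; there are 38 of them.

38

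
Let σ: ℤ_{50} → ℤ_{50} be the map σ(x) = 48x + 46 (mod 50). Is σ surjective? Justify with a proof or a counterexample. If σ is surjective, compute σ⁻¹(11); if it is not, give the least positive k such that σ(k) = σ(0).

Since gcd(48, 50) = 2, we have 48x ≡ 0 (mod 2) for all x, so σ(x) ≡ 0 (mod 2).
But 1 ≢ 0 (mod 2), so 1 ∈ ℤ_{50} has no preimage. Therefore σ is not surjective.
Since σ is not surjective, we find the least positive k with σ(k) = σ(0): this means 48k ≡ 0 (mod 50), i.e. 50 ∣ 48k. Since gcd(48, 50) = 2, dividing through by 2 this holds exactly when 25 ∣ 24k, and as gcd(24, 25) = 1, exactly when 25 ∣ k.
The smallest positive such k is 25.

25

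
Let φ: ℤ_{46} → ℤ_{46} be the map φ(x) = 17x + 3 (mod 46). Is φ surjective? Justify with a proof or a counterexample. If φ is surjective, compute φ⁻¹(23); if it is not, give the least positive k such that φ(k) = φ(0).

12

Recall: surjectivity means every element of the codomain has a preimage under φ.
Since gcd(17, 46) = 1, 17 is invertible modulo 46. Euclid's algorithm: 46 = 2·17 + 12, 17 = 1·12 + 5, 12 = 2·5 + 2, 5 = 2·2 + 1; back-substituting gives 1 = 19·17 − 7·46, so 17⁻¹ ≡ 19 (mod 46).
For any y ∈ ℤ_{46}, x = 19(y − 3) mod 46 satisfies φ(x) = 17·19(y − 3) + 3 ≡ y (since 17·19 ≡ 1 mod 46). So every y has a preimage.
So φ is surjective.
Since φ is surjective, we compute φ⁻¹(23): solve 17x + 3 ≡ 23 (mod 46), i.e. 17x ≡ 20 (mod 46).
Multiplying by 17⁻¹ = 19 gives x ≡ 19·20 = 380 = 8·46 + 12 ≡ 12 (mod 46).
Check: φ(12) = 17·12 + 3 = 207 = 4·46 + 23 ≡ 23 (mod 46).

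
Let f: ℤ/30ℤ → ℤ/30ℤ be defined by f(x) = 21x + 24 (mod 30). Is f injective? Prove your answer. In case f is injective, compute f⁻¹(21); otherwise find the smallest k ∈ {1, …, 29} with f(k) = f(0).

We have gcd(21, 30) = 3 > 1. Taking a = 0 and b = 10: f(0) = 24 and f(10) = 21·10 + 24 = 234 ≡ 24 (mod 30).
So f(0) = f(10) while 0 ≠ 10, so f is not injective.
Since f is not injective, we find the least positive k with f(k) = f(0): this means 21k ≡ 0 (mod 30), i.e. 30 ∣ 21k. Since gcd(21, 30) = 3, dividing through by 3 this holds exactly when 10 ∣ 7k, and as gcd(7, 10) = 1, exactly when 10 ∣ k.
The smallest positive such k is 10.

10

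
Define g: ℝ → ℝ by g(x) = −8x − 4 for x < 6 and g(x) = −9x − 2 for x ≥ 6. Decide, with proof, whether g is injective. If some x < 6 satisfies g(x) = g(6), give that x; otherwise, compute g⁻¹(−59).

Both pieces are strictly decreasing (slopes −8 and −9), so each is injective on its own interval.
The left piece maps (−∞, 6) onto (−52, ∞); the right piece maps [6, ∞) onto (−∞, −56].
These images are disjoint, so no value is attained by both pieces. So g is injective.
Because the two images are disjoint, no x < 6 has g(x) = g(6), so we compute g⁻¹(−59): −59 lies in (−∞, −56], so solve −9x − 2 = −59: x = (−59 + 2)/(−9) = 19/3.

19/3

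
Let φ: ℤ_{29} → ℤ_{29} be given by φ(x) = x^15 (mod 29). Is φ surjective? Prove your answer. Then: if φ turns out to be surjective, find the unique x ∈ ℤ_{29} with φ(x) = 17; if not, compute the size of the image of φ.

12

Since 29 is prime, the nonzero elements of ℤ_{29} form a cyclic group of order 28.
As gcd(15, 28) = 1, raising to the 15th power is a bijection on this group: if s^15 ≡ t^15 then (st^{−1})^15 = 1, and the only element of order dividing gcd(15, 28) = 1 is 1, so s = t.
With φ(0) = 0 this makes φ injective on all of ℤ_{29}, hence bijective (finite equal-size domain and codomain). In particular φ is surjective.
Since φ is surjective, we find the preimage of 17. The inverse of x ↦ x^15 on (ℤ_{29})^× is x ↦ x^15, because 15·15 = 225 = 8·28 + 1 ≡ 1 (mod 28) and x^{28} = 1 for x ≠ 0 (Fermat). So φ⁻¹(17) = 17^15 mod 29.
Repeated squaring mod 29: 17^1 ≡ 17, 17^2 ≡ 17² = 289 ≡ 28, 17^4 ≡ 28² = 784 ≡ 1, 17^8 ≡ 1² = 1. Since 15 = 8 + 4 + 2 + 1, 17^15 ≡ 1·1·28·17: 1·1 = 1, then 1·28 = 28, then 28·17 = 476 ≡ 12. So 17^15 ≡ 12 (mod 29).
Hence φ⁻¹(17) = 12.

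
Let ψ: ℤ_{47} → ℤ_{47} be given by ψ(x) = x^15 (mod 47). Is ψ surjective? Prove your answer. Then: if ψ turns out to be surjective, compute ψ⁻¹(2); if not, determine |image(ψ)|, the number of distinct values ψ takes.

6

Since 47 is prime, the nonzero elements of ℤ_{47} form a cyclic group of order 46.
As gcd(15, 46) = 1, raising to the 15th power is a bijection on this group: if u^15 ≡ v^15 then (uv^{−1})^15 = 1, and the only element of order dividing gcd(15, 46) = 1 is 1, so u = v.
With ψ(0) = 0 this makes ψ injective on all of ℤ_{47}, hence bijective (finite equal-size domain and codomain). In particular ψ is surjective.
Since ψ is surjective, we find the preimage of 2. The inverse of x ↦ x^15 on (ℤ_{47})^× is x ↦ x^43, because 15·43 = 645 = 14·46 + 1 ≡ 1 (mod 46) and x^{46} = 1 for x ≠ 0 (Fermat). So ψ⁻¹(2) = 2^43 mod 47.
Repeated squaring mod 47: 2^1 ≡ 2, 2^2 ≡ 2² = 4, 2^4 ≡ 4² = 16, 2^8 ≡ 16² = 256 ≡ 21, 2^16 ≡ 21² = 441 ≡ 18, 2^32 ≡ 18² = 324 ≡ 42. Since 43 = 32 + 8 + 2 + 1, 2^43 ≡ 42·21·4·2: 42·21 = 882 ≡ 36, then 36·4 = 144 ≡ 3, then 3·2 = 6. So 2^43 ≡ 6 (mod 47).
Hence ψ⁻¹(2) = 6.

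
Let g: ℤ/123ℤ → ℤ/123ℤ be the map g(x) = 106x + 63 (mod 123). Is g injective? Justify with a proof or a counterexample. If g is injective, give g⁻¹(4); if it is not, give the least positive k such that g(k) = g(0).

Suppose g(x_1) = g(x_2) in ℤ/123ℤ. Then 106x_1 + 63 ≡ 106x_2 + 63 (mod 123), hence 106(x_1 − x_2) ≡ 0 (mod 123).
Since gcd(106, 123) = 1, 106 is invertible modulo 123, hence x_1 − x_2 ≡ 0 (mod 123), i.e. x_1 = x_2.
So g is injective.
We now compute 106⁻¹ mod 123 explicitly. Euclid's algorithm: 123 = 1·106 + 17, 106 = 6·17 + 4, 17 = 4·4 + 1; back-substituting gives 1 = 94·106 − 81·123, so 106⁻¹ ≡ 94 (mod 123).
Since g is injective, we find g⁻¹(4): we need 106x ≡ 4 − 63 ≡ 64 (mod 123). Using 106⁻¹ = 94: x ≡ 94·64 = 6016 = 48·123 + 112, so x = 112.
Check: g(112) = 106·112 + 63 = 11935 = 97·123 + 4 ≡ 4 (mod 123).

112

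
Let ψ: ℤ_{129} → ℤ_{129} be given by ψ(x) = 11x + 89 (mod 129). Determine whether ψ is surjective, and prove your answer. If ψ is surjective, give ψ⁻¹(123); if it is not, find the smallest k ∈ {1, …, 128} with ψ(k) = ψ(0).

50

Since gcd(11, 129) = 1, 11 is invertible modulo 129. Euclid's algorithm: 129 = 11·11 + 8, 11 = 1·8 + 3, 8 = 2·3 + 2, 3 = 1·2 + 1; back-substituting gives 1 = 47·11 − 4·129, so 11⁻¹ ≡ 47 (mod 129).
Then y ↦ 47(y − 89) is a two-sided inverse to ψ, so every y ∈ ℤ_{129} has a preimage.
Therefore ψ is surjective.
Since ψ is surjective, we find ψ⁻¹(123): we need 11x ≡ 123 − 89 ≡ 34 (mod 129). Using 11⁻¹ = 47: x ≡ 47·34 = 1598 = 12·129 + 50, so x = 50.
Check: ψ(50) = 11·50 + 89 = 639 = 4·129 + 123 ≡ 123 (mod 129).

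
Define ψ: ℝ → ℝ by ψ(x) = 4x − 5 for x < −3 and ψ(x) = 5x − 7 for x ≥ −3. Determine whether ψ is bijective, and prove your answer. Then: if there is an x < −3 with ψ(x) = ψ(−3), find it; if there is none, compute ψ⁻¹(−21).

Both pieces are strictly increasing (slopes 4 and 5), so each is injective on its own interval.
The left piece maps (−∞, −3) onto (−∞, −17); the right piece maps [−3, ∞) onto [−22, ∞).
These images overlap. In particular ψ(−3) = −22 (right piece), and solving 4x − 5 = −22 on the left piece gives x = −17/4 < −3.
So ψ(−17/4) = ψ(−3) with −17/4 ≠ −3, and ψ is not injective, hence not bijective. This x = −17/4 is the requested value below −3.

-17/4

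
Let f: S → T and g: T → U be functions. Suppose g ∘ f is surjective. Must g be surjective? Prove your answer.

surjective

Let c ∈ U. Since g ∘ f is surjective, some a ∈ S has g(f(a)) = c. Then b = f(a) ∈ T satisfies g(b) = c. So g is surjective.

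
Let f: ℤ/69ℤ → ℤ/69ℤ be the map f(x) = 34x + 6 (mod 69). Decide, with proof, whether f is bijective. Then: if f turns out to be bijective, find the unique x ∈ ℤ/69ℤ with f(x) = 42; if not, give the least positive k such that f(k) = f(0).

If f(s) = f(t), then 34s ≡ 34t (mod 69). Because gcd(34, 69) = 1, we may cancel 34 to get s ≡ t (mod 69).
We now compute 34⁻¹ mod 69 explicitly. Euclid's algorithm: 69 = 2·34 + 1; back-substituting gives 1 = 67·34 − 33·69, so 34⁻¹ ≡ 67 (mod 69).
For any y ∈ ℤ/69ℤ, x = 67(y − 6) mod 69 satisfies f(x) = 34·67(y − 6) + 6 ≡ y (since 34·67 ≡ 1 mod 69). So every y has a preimage.
Thus f is bijective.
Since f is bijective, we compute f⁻¹(42): solve 34x + 6 ≡ 42 (mod 69), i.e. 34x ≡ 36 (mod 69).
Multiplying by 34⁻¹ = 67 gives x ≡ 67·36 = 2412 = 34·69 + 66 ≡ 66 (mod 69).
Check: f(66) = 34·66 + 6 = 2250 = 32·69 + 42 ≡ 42 (mod 69).

66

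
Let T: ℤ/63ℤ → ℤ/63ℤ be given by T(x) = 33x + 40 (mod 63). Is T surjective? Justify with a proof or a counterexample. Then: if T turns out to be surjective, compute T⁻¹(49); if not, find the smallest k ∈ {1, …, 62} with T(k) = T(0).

21

Since gcd(33, 63) = 3, we have 33x ≡ 0 (mod 3) for all x, so T(x) ≡ 1 (mod 3).
But 0 ≢ 1 (mod 3), so 0 ∈ ℤ/63ℤ has no preimage. Thus T is not surjective.
Since T is not surjective, we find the least positive k with T(k) = T(0): this means 33k ≡ 0 (mod 63), i.e. 63 ∣ 33k. Since gcd(33, 63) = 3, dividing through by 3 this holds exactly when 21 ∣ 11k, and as gcd(11, 21) = 1, exactly when 21 ∣ k.
The smallest positive such k is 21.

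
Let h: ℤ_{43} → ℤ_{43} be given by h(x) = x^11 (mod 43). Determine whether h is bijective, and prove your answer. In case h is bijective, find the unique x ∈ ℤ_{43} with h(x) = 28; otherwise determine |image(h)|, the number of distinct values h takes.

33

Since 43 is prime, the nonzero elements of ℤ_{43} form a cyclic group of order 42.
As gcd(11, 42) = 1, raising to the 11th power is a bijection on this group: if a^11 ≡ b^11 then (ab^{−1})^11 = 1, and the only element of order dividing gcd(11, 42) = 1 is 1, so a = b.
With h(0) = 0 this makes h injective on all of ℤ_{43}, hence bijective (finite equal-size domain and codomain). In particular h is bijective.
Since h is bijective, we find the preimage of 28. The inverse of x ↦ x^11 on (ℤ_{43})^× is x ↦ x^23, because 11·23 = 253 = 6·42 + 1 ≡ 1 (mod 42) and x^{42} = 1 for x ≠ 0 (Fermat). So h⁻¹(28) = 28^23 mod 43.
Repeated squaring mod 43: 28^1 ≡ 28, 28^2 ≡ 28² = 784 ≡ 10, 28^4 ≡ 10² = 100 ≡ 14, 28^8 ≡ 14² = 196 ≡ 24, 28^16 ≡ 24² = 576 ≡ 17. Since 23 = 16 + 4 + 2 + 1, 28^23 ≡ 17·14·10·28: 17·14 = 238 ≡ 23, then 23·10 = 230 ≡ 15, then 15·28 = 420 ≡ 33. So 28^23 ≡ 33 (mod 43).
Hence h⁻¹(28) = 33.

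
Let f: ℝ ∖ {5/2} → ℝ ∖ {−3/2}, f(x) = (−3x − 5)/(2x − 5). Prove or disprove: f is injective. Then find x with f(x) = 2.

Suppose f(x_1) = f(x_2). Cross-multiplying: (−3x_1 − 5)(2x_2 − 5) = (−3x_2 − 5)(2x_1 − 5).
Expanding both sides and cancelling the symmetric terms leaves 25·(x_1 − x_2) = 0. Since 25 ≠ 0, x_1 = x_2. Therefore f is injective.
Solving f(x) = 2: cross-multiplying gives −3x − 5 = 2(2x − 5), which rearranges to −7x = −5, so x = 5/7.

5/7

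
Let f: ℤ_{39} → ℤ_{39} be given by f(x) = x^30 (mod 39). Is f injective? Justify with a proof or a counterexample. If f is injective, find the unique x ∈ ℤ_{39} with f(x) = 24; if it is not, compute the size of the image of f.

f(1) = 1^30 = 1.
f(4): Repeated squaring mod 39: 4^1 ≡ 4, 4^2 ≡ 4² = 16, 4^4 ≡ 16² = 256 ≡ 22, 4^8 ≡ 22² = 484 ≡ 16, 4^16 ≡ 16² = 256 ≡ 22. Since 30 = 16 + 8 + 4 + 2, 4^30 ≡ 22·16·22·16: 22·16 = 352 ≡ 1, then 1·22 = 22, then 22·16 = 352 ≡ 1. So 4^30 ≡ 1 (mod 39).
So f(1) = f(4) = 1 while 1 ≠ 4, so f is not injective.
Since f is not injective, we determine |image(f)|. Computing x^30 mod 39 for each x (by repeated squaring, reducing mod 39 at every step), the values f(0), f(1), …, f(38) are: 0, 1, 25, 27, 1, 25, 12, 25, 25, 27, 1, 25, 27, 13, 1, 12, 1, 1, 12, 25, 25, 12, 1, 1, 12, 1, 13, 27, 25, 1, 27, 25, 25, 12, 25, 1, 27, 25, 1.
The distinct values are {0, 1, 12, 13, 25, 27}; there are 6 of them.

6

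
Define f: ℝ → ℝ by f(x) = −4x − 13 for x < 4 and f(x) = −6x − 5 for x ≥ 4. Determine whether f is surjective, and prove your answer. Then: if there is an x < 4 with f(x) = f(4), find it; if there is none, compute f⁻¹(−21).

Both pieces are strictly decreasing (slopes −4 and −6), so each is injective on its own interval.
The left piece maps (−∞, 4) onto (−29, ∞); the right piece maps [4, ∞) onto (−∞, −29].
These images together cover ℝ, so f is surjective.
Because the two images are disjoint, no x < 4 has f(x) = f(4), so we compute f⁻¹(−21): −21 lies in (−29, ∞), so solve −4x − 13 = −21: x = (−21 + 13)/(−4) = 2.

2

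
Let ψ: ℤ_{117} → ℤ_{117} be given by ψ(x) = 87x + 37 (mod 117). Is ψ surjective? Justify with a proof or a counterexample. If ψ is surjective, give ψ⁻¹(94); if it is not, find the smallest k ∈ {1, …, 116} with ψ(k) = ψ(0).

39

Since gcd(87, 117) = 3, we have 87x ≡ 0 (mod 3) for all x, so ψ(x) ≡ 1 (mod 3).
But 0 ≢ 1 (mod 3), so 0 ∈ ℤ_{117} has no preimage. So ψ is not surjective.
Since ψ is not surjective, we find the least positive k with ψ(k) = ψ(0): this means 87k ≡ 0 (mod 117), i.e. 117 ∣ 87k. Since gcd(87, 117) = 3, dividing through by 3 this holds exactly when 39 ∣ 29k, and as gcd(29, 39) = 1, exactly when 39 ∣ k.
The smallest positive such k is 39.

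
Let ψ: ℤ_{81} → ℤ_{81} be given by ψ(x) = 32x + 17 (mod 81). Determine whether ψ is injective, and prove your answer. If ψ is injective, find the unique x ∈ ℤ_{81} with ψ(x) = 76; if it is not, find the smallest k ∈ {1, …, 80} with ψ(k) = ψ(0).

55

By definition, injectivity means: for all u, v in the domain, ψ(u) = ψ(v) implies u = v.
Suppose ψ(u) = ψ(v) in ℤ_{81}. Then 32u + 17 ≡ 32v + 17 (mod 81), therefore 32(u − v) ≡ 0 (mod 81).
Since gcd(32, 81) = 1, 32 is invertible modulo 81, hence u − v ≡ 0 (mod 81), i.e. u = v.
So ψ is injective.
We now compute 32⁻¹ mod 81 explicitly. Euclid's algorithm: 81 = 2·32 + 17, 32 = 1·17 + 15, 17 = 1·15 + 2, 15 = 7·2 + 1; back-substituting gives 1 = 38·32 − 15·81, so 32⁻¹ ≡ 38 (mod 81).
Since ψ is injective, we find ψ⁻¹(76): we need 32x ≡ 76 − 17 ≡ 59 (mod 81). Using 32⁻¹ = 38: x ≡ 38·59 = 2242 = 27·81 + 55, so x = 55.
Check: ψ(55) = 32·55 + 17 = 1777 = 21·81 + 76 ≡ 76 (mod 81).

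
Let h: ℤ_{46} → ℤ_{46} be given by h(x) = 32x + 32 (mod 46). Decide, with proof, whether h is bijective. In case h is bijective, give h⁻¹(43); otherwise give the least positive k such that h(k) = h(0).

We have gcd(32, 46) = 2 > 1. Taking u = 0 and v = 23: h(0) = 32 and h(23) = 32·23 + 32 = 768 ≡ 32 (mod 46).
So h(0) = h(23) while 0 ≠ 23, hence h is not injective, hence not bijective.
Since h is not bijective, we find the least positive k with h(k) = h(0): this means 32k ≡ 0 (mod 46), i.e. 46 ∣ 32k. Since gcd(32, 46) = 2, dividing through by 2 this holds exactly when 23 ∣ 16k, and as gcd(16, 23) = 1, exactly when 23 ∣ k.
The smallest positive such k is 23.

23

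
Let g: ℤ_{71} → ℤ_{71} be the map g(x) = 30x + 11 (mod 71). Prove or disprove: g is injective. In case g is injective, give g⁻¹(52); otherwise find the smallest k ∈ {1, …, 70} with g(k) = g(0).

70

Suppose g(x_1) = g(x_2) in ℤ_{71}. Then 30x_1 + 11 ≡ 30x_2 + 11 (mod 71), therefore 30(x_1 − x_2) ≡ 0 (mod 71).
Since gcd(30, 71) = 1, 30 is invertible modulo 71, thus x_1 − x_2 ≡ 0 (mod 71), i.e. x_1 = x_2.
Therefore g is injective.
We now compute 30⁻¹ mod 71 explicitly. Euclid's algorithm: 71 = 2·30 + 11, 30 = 2·11 + 8, 11 = 1·8 + 3, 8 = 2·3 + 2, 3 = 1·2 + 1; back-substituting gives 1 = 45·30 − 19·71, so 30⁻¹ ≡ 45 (mod 71).
Since g is injective, we compute g⁻¹(52): solve 30x + 11 ≡ 52 (mod 71), i.e. 30x ≡ 41 (mod 71).
Multiplying by 30⁻¹ = 45 gives x ≡ 45·41 = 1845 = 25·71 + 70 ≡ 70 (mod 71).
Check: g(70) = 30·70 + 11 = 2111 = 29·71 + 52 ≡ 52 (mod 71).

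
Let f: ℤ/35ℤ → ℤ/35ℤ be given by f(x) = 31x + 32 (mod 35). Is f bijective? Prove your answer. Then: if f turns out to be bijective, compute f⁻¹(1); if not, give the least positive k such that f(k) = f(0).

34

Suppose f(s) = f(t) in ℤ/35ℤ. Then 31s + 32 ≡ 31t + 32 (mod 35), so 31(s − t) ≡ 0 (mod 35).
Since gcd(31, 35) = 1, 31 is invertible modulo 35, hence s − t ≡ 0 (mod 35), i.e. s = t.
We now compute 31⁻¹ mod 35 explicitly. Euclid's algorithm: 35 = 1·31 + 4, 31 = 7·4 + 3, 4 = 1·3 + 1; back-substituting gives 1 = 26·31 − 23·35, so 31⁻¹ ≡ 26 (mod 35).
Then y ↦ 26(y − 32) is a two-sided inverse to f, so every y ∈ ℤ/35ℤ has a preimage.
So f is bijective.
Since f is bijective, we compute f⁻¹(1): solve 31x + 32 ≡ 1 (mod 35), i.e. 31x ≡ 4 (mod 35).
Multiplying by 31⁻¹ = 26 gives x ≡ 26·4 = 104 = 2·35 + 34 ≡ 34 (mod 35).
Check: f(34) = 31·34 + 32 = 1086 = 31·35 + 1 ≡ 1 (mod 35).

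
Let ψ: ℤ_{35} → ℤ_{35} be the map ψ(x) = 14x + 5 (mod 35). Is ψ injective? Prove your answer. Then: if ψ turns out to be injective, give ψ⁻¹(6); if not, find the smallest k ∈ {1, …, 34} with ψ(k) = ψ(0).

5

Recall that injectivity means: for all a, b in the domain, ψ(a) = ψ(b) implies a = b.
We have gcd(14, 35) = 7 > 1. Taking a = 0 and b = 5: ψ(0) = 5 and ψ(5) = 14·5 + 5 = 75 ≡ 5 (mod 35).
So ψ(0) = ψ(5) while 0 ≠ 5, hence ψ is not injective.
Since ψ is not injective, we find the least positive k with ψ(k) = ψ(0): this means 14k ≡ 0 (mod 35), i.e. 35 ∣ 14k. Since gcd(14, 35) = 7, dividing through by 7 this holds exactly when 5 ∣ 2k, and as gcd(2, 5) = 1, exactly when 5 ∣ k.
The smallest positive such k is 5.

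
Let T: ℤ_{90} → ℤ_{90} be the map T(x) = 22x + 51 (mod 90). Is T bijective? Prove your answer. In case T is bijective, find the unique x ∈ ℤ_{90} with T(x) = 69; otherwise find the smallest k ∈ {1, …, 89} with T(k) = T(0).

45

We have gcd(22, 90) = 2 > 1. Taking a = 0 and b = 45: T(0) = 51 and T(45) = 22·45 + 51 = 1041 ≡ 51 (mod 90).
So T(0) = T(45) while 0 ≠ 45, therefore T is not injective, hence not bijective.
Since T is not bijective, we find the least positive k with T(k) = T(0): this means 22k ≡ 0 (mod 90), i.e. 90 ∣ 22k. Since gcd(22, 90) = 2, dividing through by 2 this holds exactly when 45 ∣ 11k, and as gcd(11, 45) = 1, exactly when 45 ∣ k.
The smallest positive such k is 45.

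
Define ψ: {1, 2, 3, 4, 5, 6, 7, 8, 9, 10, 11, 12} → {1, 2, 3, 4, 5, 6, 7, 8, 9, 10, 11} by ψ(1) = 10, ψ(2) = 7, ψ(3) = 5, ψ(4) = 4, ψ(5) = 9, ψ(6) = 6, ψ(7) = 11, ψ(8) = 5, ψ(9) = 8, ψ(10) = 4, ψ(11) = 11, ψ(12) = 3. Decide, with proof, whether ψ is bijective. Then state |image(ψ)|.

ψ(3) = 5 = ψ(8) with 3 ≠ 8, so ψ is not injective, hence not bijective.
The image of ψ is {3, 4, 5, 6, 7, 8, 9, 10, 11}, which has 9 elements.

9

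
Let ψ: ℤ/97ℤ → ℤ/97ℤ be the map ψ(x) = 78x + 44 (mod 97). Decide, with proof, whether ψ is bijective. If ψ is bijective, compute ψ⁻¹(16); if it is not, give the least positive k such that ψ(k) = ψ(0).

Suppose ψ(u) = ψ(v) in ℤ/97ℤ. Then 78u + 44 ≡ 78v + 44 (mod 97), thus 78(u − v) ≡ 0 (mod 97).
Since gcd(78, 97) = 1, 78 is invertible modulo 97, therefore u − v ≡ 0 (mod 97), i.e. u = v.
We now compute 78⁻¹ mod 97 explicitly. Euclid's algorithm: 97 = 1·78 + 19, 78 = 4·19 + 2, 19 = 9·2 + 1; back-substituting gives 1 = 51·78 − 41·97, so 78⁻¹ ≡ 51 (mod 97).
For any y ∈ ℤ/97ℤ, x = 51(y − 44) mod 97 satisfies ψ(x) = 78·51(y − 44) + 44 ≡ y (since 78·51 ≡ 1 mod 97). So every y has a preimage.
So ψ is bijective.
Since ψ is bijective, we find ψ⁻¹(16): we need 78x ≡ 16 − 44 ≡ 69 (mod 97). Using 78⁻¹ = 51: x ≡ 51·69 = 3519 = 36·97 + 27, so x = 27.
Check: ψ(27) = 78·27 + 44 = 2150 = 22·97 + 16 ≡ 16 (mod 97).

27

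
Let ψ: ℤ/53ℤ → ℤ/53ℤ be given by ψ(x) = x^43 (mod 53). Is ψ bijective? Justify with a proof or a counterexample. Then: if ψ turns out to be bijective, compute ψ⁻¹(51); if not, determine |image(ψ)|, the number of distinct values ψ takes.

Since 53 is prime, the nonzero elements of ℤ/53ℤ form a cyclic group of order 52.
As gcd(43, 52) = 1, raising to the 43rd power is a bijection on this group: if s^43 ≡ t^43 then (st^{−1})^43 = 1, and the only element of order dividing gcd(43, 52) = 1 is 1, so s = t.
With ψ(0) = 0 this makes ψ injective on all of ℤ/53ℤ, hence bijective (finite equal-size domain and codomain). In particular ψ is bijective.
Since ψ is bijective, we find the preimage of 51. The inverse of x ↦ x^43 on (ℤ/53ℤ)^× is x ↦ x^23, because 43·23 = 989 = 19·52 + 1 ≡ 1 (mod 52) and x^{52} = 1 for x ≠ 0 (Fermat). So ψ⁻¹(51) = 51^23 mod 53.
Repeated squaring mod 53: 51^1 ≡ 51, 51^2 ≡ 51² = 2601 ≡ 4, 51^4 ≡ 4² = 16, 51^8 ≡ 16² = 256 ≡ 44, 51^16 ≡ 44² = 1936 ≡ 28. Since 23 = 16 + 4 + 2 + 1, 51^23 ≡ 28·16·4·51: 28·16 = 448 ≡ 24, then 24·4 = 96 ≡ 43, then 43·51 = 2193 ≡ 20. So 51^23 ≡ 20 (mod 53).
Hence ψ⁻¹(51) = 20.

20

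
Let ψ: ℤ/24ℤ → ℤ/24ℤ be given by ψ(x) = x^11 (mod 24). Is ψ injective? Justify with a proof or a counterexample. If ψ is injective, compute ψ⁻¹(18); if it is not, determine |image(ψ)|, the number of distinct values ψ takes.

15

ψ(0) = 0^11 = 0.
ψ(6): Repeated squaring mod 24: 6^1 ≡ 6, 6^2 ≡ 6² = 36 ≡ 12, 6^4 ≡ 12² = 144 ≡ 0, 6^8 ≡ 0² = 0. Since 11 = 8 + 2 + 1, 6^11 ≡ 0·12·6: 0·12 = 0, then 0·6 = 0. So 6^11 ≡ 0 (mod 24).
So ψ(0) = ψ(6) = 0 while 0 ≠ 6, thus ψ is not injective.
Since ψ is not injective, we determine |image(ψ)|. Computing x^11 mod 24 for each x (by repeated squaring, reducing mod 24 at every step), the values ψ(0), ψ(1), …, ψ(23) are: 0, 1, 8, 3, 16, 5, 0, 7, 8, 9, 16, 11, 0, 13, 8, 15, 16, 17, 0, 19, 8, 21, 16, 23.
The distinct values are {0, 1, 3, 5, 7, 8, 9, 11, 13, 15, 16, 17, 19, 21, 23}; there are 15 of them.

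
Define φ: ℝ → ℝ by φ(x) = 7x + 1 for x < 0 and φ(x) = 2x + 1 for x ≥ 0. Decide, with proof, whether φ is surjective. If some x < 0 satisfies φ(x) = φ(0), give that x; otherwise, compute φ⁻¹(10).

9/2

Both pieces are strictly increasing (slopes 7 and 2), so each is injective on its own interval.
The left piece maps (−∞, 0) onto (−∞, 1); the right piece maps [0, ∞) onto [1, ∞).
These images together cover ℝ, so φ is surjective.
Because the two images are disjoint, no x < 0 has φ(x) = φ(0), so we compute φ⁻¹(10): 10 lies in [1, ∞), so solve 2x + 1 = 10: x = (10 − 1)/2 = 9/2.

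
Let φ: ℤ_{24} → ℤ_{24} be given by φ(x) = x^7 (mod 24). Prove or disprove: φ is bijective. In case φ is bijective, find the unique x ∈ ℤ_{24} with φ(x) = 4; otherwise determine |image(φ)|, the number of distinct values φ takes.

φ(0) = 0^7 = 0.
φ(6): Repeated squaring mod 24: 6^1 ≡ 6, 6^2 ≡ 6² = 36 ≡ 12, 6^4 ≡ 12² = 144 ≡ 0. Since 7 = 4 + 2 + 1, 6^7 ≡ 0·12·6: 0·12 = 0, then 0·6 = 0. So 6^7 ≡ 0 (mod 24).
So φ(0) = φ(6) = 0 while 0 ≠ 6, hence φ is not injective, hence not bijective.
Since φ is not bijective, we determine |image(φ)|. Computing x^7 mod 24 for each x (by repeated squaring, reducing mod 24 at every step), the values φ(0), φ(1), …, φ(23) are: 0, 1, 8, 3, 16, 5, 0, 7, 8, 9, 16, 11, 0, 13, 8, 15, 16, 17, 0, 19, 8, 21, 16, 23.
The distinct values are {0, 1, 3, 5, 7, 8, 9, 11, 13, 15, 16, 17, 19, 21, 23}; there are 15 of them.

15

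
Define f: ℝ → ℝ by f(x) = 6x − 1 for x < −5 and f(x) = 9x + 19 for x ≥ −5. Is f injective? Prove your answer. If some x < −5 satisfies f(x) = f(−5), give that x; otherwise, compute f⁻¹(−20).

-13/3

Both pieces are strictly increasing (slopes 6 and 9), so each is injective on its own interval.
The left piece maps (−∞, −5) onto (−∞, −31); the right piece maps [−5, ∞) onto [−26, ∞).
These images are disjoint, so no value is attained by both pieces. Therefore f is injective.
Because the two images are disjoint, no x < −5 has f(x) = f(−5), so we compute f⁻¹(−20): −20 lies in [−26, ∞), so solve 9x + 19 = −20: x = (−20 − 19)/9 = −13/3.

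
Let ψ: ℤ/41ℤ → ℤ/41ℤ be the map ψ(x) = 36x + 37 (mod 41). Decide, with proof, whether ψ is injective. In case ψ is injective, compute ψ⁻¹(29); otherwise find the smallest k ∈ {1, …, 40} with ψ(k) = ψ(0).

By definition, ψ is injective if ψ(u) = ψ(v) implies u = v.
If ψ(u) = ψ(v), then 36u ≡ 36v (mod 41). Because gcd(36, 41) = 1, we may cancel 36 to get u ≡ v (mod 41).
Therefore ψ is injective.
We now compute 36⁻¹ mod 41 explicitly. Euclid's algorithm: 41 = 1·36 + 5, 36 = 7·5 + 1; back-substituting gives 1 = 8·36 − 7·41, so 36⁻¹ ≡ 8 (mod 41).
Since ψ is injective, we find ψ⁻¹(29): we need 36x ≡ 29 − 37 ≡ 33 (mod 41). Using 36⁻¹ = 8: x ≡ 8·33 = 264 = 6·41 + 18, so x = 18.
Check: ψ(18) = 36·18 + 37 = 685 = 16·41 + 29 ≡ 29 (mod 41).

18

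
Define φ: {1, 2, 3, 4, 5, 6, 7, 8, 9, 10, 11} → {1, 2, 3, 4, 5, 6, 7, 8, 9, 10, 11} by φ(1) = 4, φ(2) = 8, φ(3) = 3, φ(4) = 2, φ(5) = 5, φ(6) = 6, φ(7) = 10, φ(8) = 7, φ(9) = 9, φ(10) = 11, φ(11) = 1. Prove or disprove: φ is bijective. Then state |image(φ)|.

11

The values 4, 8, 3, 2, 5, 6, 10, 7, 9, 11, 1 are a permutation of {1, 2, 3, 4, 5, 6, 7, 8, 9, 10, 11}: each element appears exactly once.
So φ is injective and surjective, hence bijective.
The image of φ is {1, 2, 3, 4, 5, 6, 7, 8, 9, 10, 11}, which has 11 elements.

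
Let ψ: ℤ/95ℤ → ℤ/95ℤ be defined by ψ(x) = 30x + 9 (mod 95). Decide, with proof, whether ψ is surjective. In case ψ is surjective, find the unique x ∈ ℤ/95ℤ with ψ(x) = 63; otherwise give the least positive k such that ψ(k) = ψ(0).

Recall that ψ is surjective if every y in the codomain equals ψ(x) for some x in the domain.
Since gcd(30, 95) = 5, we have 30x ≡ 0 (mod 5) for all x, so ψ(x) ≡ 4 (mod 5).
But 0 ≢ 4 (mod 5), so 0 ∈ ℤ/95ℤ has no preimage. Thus ψ is not surjective.
Since ψ is not surjective, we find the least positive k with ψ(k) = ψ(0): this means 30k ≡ 0 (mod 95), i.e. 95 ∣ 30k. Since gcd(30, 95) = 5, dividing through by 5 this holds exactly when 19 ∣ 6k, and as gcd(6, 19) = 1, exactly when 19 ∣ k.
The smallest positive such k is 19.

19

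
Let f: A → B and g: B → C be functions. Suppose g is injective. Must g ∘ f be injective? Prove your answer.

not injective

No. Take A = {0, 1}, B = C = {0, 1, 2, 3, 4}, f(0) = f(1) = 0, and g = identity (injective).
Then (g ∘ f)(0) = (g ∘ f)(1) = 0 with 0 ≠ 1, so g ∘ f is not injective.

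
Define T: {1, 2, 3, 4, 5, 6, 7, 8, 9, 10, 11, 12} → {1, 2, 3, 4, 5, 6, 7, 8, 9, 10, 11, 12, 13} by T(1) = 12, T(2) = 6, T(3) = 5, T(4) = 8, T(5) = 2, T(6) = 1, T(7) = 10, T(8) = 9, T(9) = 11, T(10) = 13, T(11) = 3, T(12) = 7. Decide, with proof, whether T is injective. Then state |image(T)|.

12

The values T(1), …, T(12) are 12, 6, 5, 8, 2, 1, 10, 9, 11, 13, 3, 7 — all distinct.
So T(x_1) = T(x_2) only when x_1 = x_2, and T is injective.
The image of T is {1, 2, 3, 5, 6, 7, 8, 9, 10, 11, 12, 13}, which has 12 elements.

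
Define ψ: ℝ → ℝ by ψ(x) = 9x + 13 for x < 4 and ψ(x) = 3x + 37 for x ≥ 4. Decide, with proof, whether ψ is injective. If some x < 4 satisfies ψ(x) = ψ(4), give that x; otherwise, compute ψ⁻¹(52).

5

Both pieces are strictly increasing (slopes 9 and 3), so each is injective on its own interval.
The left piece maps (−∞, 4) onto (−∞, 49); the right piece maps [4, ∞) onto [49, ∞).
These images are disjoint, so no value is attained by both pieces. Therefore ψ is injective.
Because the two images are disjoint, no x < 4 has ψ(x) = ψ(4), so we compute ψ⁻¹(52): 52 lies in [49, ∞), so solve 3x + 37 = 52: x = (52 − 37)/3 = 5.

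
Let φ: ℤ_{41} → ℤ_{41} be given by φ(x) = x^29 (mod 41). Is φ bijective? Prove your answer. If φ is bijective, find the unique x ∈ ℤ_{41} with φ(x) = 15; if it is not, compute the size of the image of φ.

Since 41 is prime, the nonzero elements of ℤ_{41} form a cyclic group of order 40.
As gcd(29, 40) = 1, raising to the 29th power is a bijection on this group: if s^29 ≡ t^29 then (st^{−1})^29 = 1, and the only element of order dividing gcd(29, 40) = 1 is 1, so s = t.
With φ(0) = 0 this makes φ injective on all of ℤ_{41}, hence bijective (finite equal-size domain and codomain). In particular φ is bijective.
Since φ is bijective, we find the preimage of 15. The inverse of x ↦ x^29 on (ℤ_{41})^× is x ↦ x^29, because 29·29 = 841 = 21·40 + 1 ≡ 1 (mod 40) and x^{40} = 1 for x ≠ 0 (Fermat). So φ⁻¹(15) = 15^29 mod 41.
Repeated squaring mod 41: 15^1 ≡ 15, 15^2 ≡ 15² = 225 ≡ 20, 15^4 ≡ 20² = 400 ≡ 31, 15^8 ≡ 31² = 961 ≡ 18, 15^16 ≡ 18² = 324 ≡ 37. Since 29 = 16 + 8 + 4 + 1, 15^29 ≡ 37·18·31·15: 37·18 = 666 ≡ 10, then 10·31 = 310 ≡ 23, then 23·15 = 345 ≡ 17. So 15^29 ≡ 17 (mod 41).
Hence φ⁻¹(15) = 17.

17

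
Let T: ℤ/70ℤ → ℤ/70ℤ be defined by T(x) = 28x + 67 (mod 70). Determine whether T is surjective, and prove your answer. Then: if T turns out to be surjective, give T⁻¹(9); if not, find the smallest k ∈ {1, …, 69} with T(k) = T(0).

Recall that surjectivity means every element of the codomain has a preimage under T.
Since gcd(28, 70) = 14, we have 28x ≡ 0 (mod 14) for all x, so T(x) ≡ 11 (mod 14).
But 0 ≢ 11 (mod 14), so 0 ∈ ℤ/70ℤ has no preimage. Therefore T is not surjective.
Since T is not surjective, we find the least positive k with T(k) = T(0): this means 28k ≡ 0 (mod 70), i.e. 70 ∣ 28k. Since gcd(28, 70) = 14, dividing through by 14 this holds exactly when 5 ∣ 2k, and as gcd(2, 5) = 1, exactly when 5 ∣ k.
The smallest positive such k is 5.

5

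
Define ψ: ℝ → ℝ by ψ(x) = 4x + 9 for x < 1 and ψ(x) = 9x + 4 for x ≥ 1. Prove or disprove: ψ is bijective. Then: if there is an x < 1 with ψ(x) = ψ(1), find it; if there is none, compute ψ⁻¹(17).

13/9

Both pieces are strictly increasing (slopes 4 and 9), so each is injective on its own interval.
The left piece maps (−∞, 1) onto (−∞, 13); the right piece maps [1, ∞) onto [13, ∞).
Since 13 = 13, the images partition ℝ: ψ is injective and surjective, hence bijective.
Because the two images are disjoint, no x < 1 has ψ(x) = ψ(1), so we compute ψ⁻¹(17): 17 lies in [13, ∞), so solve 9x + 4 = 17: x = (17 − 4)/9 = 13/9.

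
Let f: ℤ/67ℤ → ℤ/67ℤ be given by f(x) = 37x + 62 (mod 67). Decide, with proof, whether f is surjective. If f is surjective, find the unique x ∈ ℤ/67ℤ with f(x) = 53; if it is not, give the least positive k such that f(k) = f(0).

Recall that f is surjective if every y in the codomain equals f(x) for some x in the domain.
Since gcd(37, 67) = 1, 37 is invertible modulo 67. Euclid's algorithm: 67 = 1·37 + 30, 37 = 1·30 + 7, 30 = 4·7 + 2, 7 = 3·2 + 1; back-substituting gives 1 = 29·37 − 16·67, so 37⁻¹ ≡ 29 (mod 67).
For any y ∈ ℤ/67ℤ, x = 29(y − 62) mod 67 satisfies f(x) = 37·29(y − 62) + 62 ≡ y (since 37·29 ≡ 1 mod 67). So every y has a preimage.
So f is surjective.
Since f is surjective, we find f⁻¹(53): we need 37x ≡ 53 − 62 ≡ 58 (mod 67). Using 37⁻¹ = 29: x ≡ 29·58 = 1682 = 25·67 + 7, so x = 7.
Check: f(7) = 37·7 + 62 = 321 = 4·67 + 53 ≡ 53 (mod 67).

7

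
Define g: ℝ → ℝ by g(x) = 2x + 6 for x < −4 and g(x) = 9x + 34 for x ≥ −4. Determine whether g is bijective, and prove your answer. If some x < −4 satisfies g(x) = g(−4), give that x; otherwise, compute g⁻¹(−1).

Both pieces are strictly increasing (slopes 2 and 9), so each is injective on its own interval.
The left piece maps (−∞, −4) onto (−∞, −2); the right piece maps [−4, ∞) onto [−2, ∞).
Since −2 = −2, the images partition ℝ: g is injective and surjective, hence bijective.
Because the two images are disjoint, no x < −4 has g(x) = g(−4), so we compute g⁻¹(−1): −1 lies in [−2, ∞), so solve 9x + 34 = −1: x = (−1 − 34)/9 = −35/9.

-35/9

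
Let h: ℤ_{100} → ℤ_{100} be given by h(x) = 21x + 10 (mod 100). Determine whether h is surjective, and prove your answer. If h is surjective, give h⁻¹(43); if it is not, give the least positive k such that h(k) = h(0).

Since gcd(21, 100) = 1, 21 is invertible modulo 100. Euclid's algorithm: 100 = 4·21 + 16, 21 = 1·16 + 5, 16 = 3·5 + 1; back-substituting gives 1 = 81·21 − 17·100, so 21⁻¹ ≡ 81 (mod 100).
Then y ↦ 81(y − 10) is a two-sided inverse to h, so every y ∈ ℤ_{100} has a preimage.
Thus h is surjective.
Since h is surjective, we find h⁻¹(43): we need 21x ≡ 43 − 10 ≡ 33 (mod 100). Using 21⁻¹ = 81: x ≡ 81·33 = 2673 = 26·100 + 73, so x = 73.
Check: h(73) = 21·73 + 10 = 1543 = 15·100 + 43 ≡ 43 (mod 100).

73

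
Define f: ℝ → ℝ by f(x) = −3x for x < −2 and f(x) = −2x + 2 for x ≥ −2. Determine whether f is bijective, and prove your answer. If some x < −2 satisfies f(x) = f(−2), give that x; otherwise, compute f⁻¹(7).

-7/3

Both pieces are strictly decreasing (slopes −3 and −2), so each is injective on its own interval.
The left piece maps (−∞, −2) onto (6, ∞); the right piece maps [−2, ∞) onto (−∞, 6].
Since 6 = 6, the images partition ℝ: f is injective and surjective, hence bijective.
Because the two images are disjoint, no x < −2 has f(x) = f(−2), so we compute f⁻¹(7): 7 lies in (6, ∞), so solve −3x = 7: x = (7 − 0)/(−3) = −7/3.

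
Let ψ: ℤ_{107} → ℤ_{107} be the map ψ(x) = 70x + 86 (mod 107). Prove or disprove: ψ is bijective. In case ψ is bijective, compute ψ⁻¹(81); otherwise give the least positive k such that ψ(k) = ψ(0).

If ψ(a) = ψ(b), then 70a ≡ 70b (mod 107). Because gcd(70, 107) = 1, we may cancel 70 to get a ≡ b (mod 107).
We now compute 70⁻¹ mod 107 explicitly. Euclid's algorithm: 107 = 1·70 + 37, 70 = 1·37 + 33, 37 = 1·33 + 4, 33 = 8·4 + 1; back-substituting gives 1 = 26·70 − 17·107, so 70⁻¹ ≡ 26 (mod 107).
Then y ↦ 26(y − 86) is a two-sided inverse to ψ, so every y ∈ ℤ_{107} has a preimage.
Thus ψ is bijective.
Since ψ is bijective, we find ψ⁻¹(81): we need 70x ≡ 81 − 86 ≡ 102 (mod 107). Using 70⁻¹ = 26: x ≡ 26·102 = 2652 = 24·107 + 84, so x = 84.
Check: ψ(84) = 70·84 + 86 = 5966 = 55·107 + 81 ≡ 81 (mod 107).

84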